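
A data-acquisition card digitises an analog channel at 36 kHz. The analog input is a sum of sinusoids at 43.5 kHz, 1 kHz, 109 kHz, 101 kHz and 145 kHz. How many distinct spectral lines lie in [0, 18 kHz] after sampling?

3

fs/2 = 18 kHz.
43.5 kHz mod fs = 7.5 kHz.
7.5 kHz ≤ fs/2 = 18 kHz, appears at 7.5 kHz.
1 kHz ≤ fs/2 = 18 kHz, passes unchanged.
109 kHz mod fs = 1 kHz.
1 kHz ≤ fs/2 = 18 kHz, appears at 1 kHz.
101 kHz mod fs = 29 kHz.
29 kHz > fs/2 = 18 kHz, folds to fs − 29 kHz = 7 kHz.
145 kHz mod fs = 1 kHz.
1 kHz ≤ fs/2 = 18 kHz, appears at 1 kHz.
Distinct values: {1 kHz, 7 kHz, 7.5 kHz} → 3.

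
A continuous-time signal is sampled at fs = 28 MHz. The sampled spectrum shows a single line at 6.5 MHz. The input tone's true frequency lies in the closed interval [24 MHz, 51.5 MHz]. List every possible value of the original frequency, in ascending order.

34.5 MHz, 49.5 MHz

Frequencies that alias to 6.5 MHz are k·fs ± 6.5 MHz for integer k ≥ 0.
k=0: 6.5 MHz.
k=1: 21.5 MHz, 34.5 MHz.
k=2: 49.5 MHz, 62.5 MHz.
k=3: 77.5 MHz, 90.5 MHz.
Within [24 MHz, 51.5 MHz]: 34.5 MHz, 49.5 MHz.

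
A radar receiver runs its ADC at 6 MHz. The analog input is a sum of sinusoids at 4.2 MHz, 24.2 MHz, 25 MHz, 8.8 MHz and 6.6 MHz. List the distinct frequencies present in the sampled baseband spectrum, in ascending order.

0.2 MHz, 0.6 MHz, 1 MHz, 1.8 MHz, 2.8 MHz

fs/2 = 3 MHz.
4.2 MHz > fs/2 = 3 MHz, folds to fs − 4.2 MHz = 1.8 MHz.
24.2 MHz mod fs = 0.2 MHz.
0.2 MHz ≤ fs/2 = 3 MHz, appears at 0.2 MHz.
25 MHz mod fs = 1 MHz.
1 MHz ≤ fs/2 = 3 MHz, appears at 1 MHz.
8.8 MHz mod fs = 2.8 MHz.
2.8 MHz ≤ fs/2 = 3 MHz, appears at 2.8 MHz.
6.6 MHz mod fs = 0.6 MHz.
0.6 MHz ≤ fs/2 = 3 MHz, appears at 0.6 MHz.
Distinct values: {0.2 MHz, 0.6 MHz, 1 MHz, 1.8 MHz, 2.8 MHz}.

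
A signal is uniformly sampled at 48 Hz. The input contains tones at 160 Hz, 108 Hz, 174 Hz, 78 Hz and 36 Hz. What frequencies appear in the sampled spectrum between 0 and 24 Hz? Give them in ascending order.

12 Hz, 16 Hz, 18 Hz

fs/2 = 24 Hz.
160 Hz mod fs = 16 Hz.
16 Hz ≤ fs/2 = 24 Hz, appears at 16 Hz.
108 Hz mod fs = 12 Hz.
12 Hz ≤ fs/2 = 24 Hz, appears at 12 Hz.
174 Hz mod fs = 30 Hz.
30 Hz > fs/2 = 24 Hz, folds to fs − 30 Hz = 18 Hz.
78 Hz mod fs = 30 Hz.
30 Hz > fs/2 = 24 Hz, folds to fs − 30 Hz = 18 Hz.
36 Hz > fs/2 = 24 Hz, folds to fs − 36 Hz = 12 Hz.
Distinct values: {12 Hz, 16 Hz, 18 Hz}.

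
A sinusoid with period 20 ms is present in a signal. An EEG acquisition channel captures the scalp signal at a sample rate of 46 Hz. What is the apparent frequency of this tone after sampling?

T = 20 ms → f = 1/T = 50 Hz.
50 Hz mod fs = 4 Hz.
4 Hz ≤ fs/2 = 23 Hz, appears at 4 Hz.

4 Hz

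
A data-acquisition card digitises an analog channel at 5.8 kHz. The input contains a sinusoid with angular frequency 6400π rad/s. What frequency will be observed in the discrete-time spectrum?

2.6 kHz

ω = 6400π rad/s → f = ω/(2π) = 3200 Hz = 3.2 kHz.
3.2 kHz > fs/2 = 2.9 kHz, folds to fs − 3.2 kHz = 2.6 kHz.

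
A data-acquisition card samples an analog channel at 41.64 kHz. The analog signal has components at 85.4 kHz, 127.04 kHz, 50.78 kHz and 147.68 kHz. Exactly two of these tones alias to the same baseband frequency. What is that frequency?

fs/2 = 20.82 kHz.
85.4 kHz mod fs = 2.12 kHz.
2.12 kHz ≤ fs/2 = 20.82 kHz, appears at 2.12 kHz.
127.04 kHz mod fs = 2.12 kHz.
2.12 kHz ≤ fs/2 = 20.82 kHz, appears at 2.12 kHz.
50.78 kHz mod fs = 9.14 kHz.
9.14 kHz ≤ fs/2 = 20.82 kHz, appears at 9.14 kHz.
147.68 kHz mod fs = 22.76 kHz.
22.76 kHz > fs/2 = 20.82 kHz, folds to fs − 22.76 kHz = 18.88 kHz.
85.4 kHz and 127.04 kHz both map to 2.12 kHz.

2.12 kHz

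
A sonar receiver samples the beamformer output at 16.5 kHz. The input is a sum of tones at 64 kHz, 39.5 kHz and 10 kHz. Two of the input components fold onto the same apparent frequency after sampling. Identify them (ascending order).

fs/2 = 8.25 kHz.
64 kHz mod fs = 14.5 kHz.
14.5 kHz > fs/2 = 8.25 kHz, folds to fs − 14.5 kHz = 2 kHz.
39.5 kHz mod fs = 6.5 kHz.
6.5 kHz ≤ fs/2 = 8.25 kHz, appears at 6.5 kHz.
10 kHz > fs/2 = 8.25 kHz, folds to fs − 10 kHz = 6.5 kHz.
10 kHz and 39.5 kHz both map to 6.5 kHz.

10 kHz, 39.5 kHz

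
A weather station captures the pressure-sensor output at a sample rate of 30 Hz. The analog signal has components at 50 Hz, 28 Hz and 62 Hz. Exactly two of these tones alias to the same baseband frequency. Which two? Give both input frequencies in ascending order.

fs/2 = 15 Hz.
50 Hz mod fs = 20 Hz.
20 Hz > fs/2 = 15 Hz, folds to fs − 20 Hz = 10 Hz.
28 Hz > fs/2 = 15 Hz, folds to fs − 28 Hz = 2 Hz.
62 Hz mod fs = 2 Hz.
2 Hz ≤ fs/2 = 15 Hz, appears at 2 Hz.
28 Hz and 62 Hz both map to 2 Hz.

28 Hz, 62 Hz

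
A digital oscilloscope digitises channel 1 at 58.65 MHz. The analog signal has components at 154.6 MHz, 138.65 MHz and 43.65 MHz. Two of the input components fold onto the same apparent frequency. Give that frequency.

fs/2 = 29.325 MHz.
154.6 MHz mod fs = 37.3 MHz.
37.3 MHz > fs/2 = 29.325 MHz, folds to fs − 37.3 MHz = 21.35 MHz.
138.65 MHz mod fs = 21.35 MHz.
21.35 MHz ≤ fs/2 = 29.325 MHz, appears at 21.35 MHz.
43.65 MHz > fs/2 = 29.325 MHz, folds to fs − 43.65 MHz = 15 MHz.
138.65 MHz and 154.6 MHz both map to 21.35 MHz.

21.35 MHz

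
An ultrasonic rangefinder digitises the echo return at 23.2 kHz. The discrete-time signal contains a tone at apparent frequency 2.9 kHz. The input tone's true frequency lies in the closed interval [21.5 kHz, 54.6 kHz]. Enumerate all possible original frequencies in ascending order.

26.1 kHz, 43.5 kHz, 49.3 kHz

Frequencies that alias to 2.9 kHz are k·fs ± 2.9 kHz for integer k ≥ 0.
k=0: 2.9 kHz.
k=1: 20.3 kHz, 26.1 kHz.
k=2: 43.5 kHz, 49.3 kHz.
k=3: 66.7 kHz, 72.5 kHz.
Within [21.5 kHz, 54.6 kHz]: 26.1 kHz, 43.5 kHz, 49.3 kHz.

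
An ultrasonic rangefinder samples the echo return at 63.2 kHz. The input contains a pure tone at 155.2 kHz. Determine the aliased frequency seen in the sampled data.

155.2 kHz mod fs = 28.8 kHz.
28.8 kHz ≤ fs/2 = 31.6 kHz, appears at 28.8 kHz.

28.8 kHz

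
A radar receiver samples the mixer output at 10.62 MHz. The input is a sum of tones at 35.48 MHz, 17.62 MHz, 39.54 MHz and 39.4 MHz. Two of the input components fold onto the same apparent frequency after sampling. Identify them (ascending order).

17.62 MHz, 35.48 MHz

fs/2 = 5.31 MHz.
35.48 MHz mod fs = 3.62 MHz.
3.62 MHz ≤ fs/2 = 5.31 MHz, appears at 3.62 MHz.
17.62 MHz mod fs = 7 MHz.
7 MHz > fs/2 = 5.31 MHz, folds to fs − 7 MHz = 3.62 MHz.
39.54 MHz mod fs = 7.68 MHz.
7.68 MHz > fs/2 = 5.31 MHz, folds to fs − 7.68 MHz = 2.94 MHz.
39.4 MHz mod fs = 7.54 MHz.
7.54 MHz > fs/2 = 5.31 MHz, folds to fs − 7.54 MHz = 3.08 MHz.
17.62 MHz and 35.48 MHz both map to 3.62 MHz.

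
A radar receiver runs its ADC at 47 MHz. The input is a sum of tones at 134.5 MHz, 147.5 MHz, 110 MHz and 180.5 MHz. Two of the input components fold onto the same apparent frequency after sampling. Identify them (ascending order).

134.5 MHz, 147.5 MHz

fs/2 = 23.5 MHz.
134.5 MHz mod fs = 40.5 MHz.
40.5 MHz > fs/2 = 23.5 MHz, folds to fs − 40.5 MHz = 6.5 MHz.
147.5 MHz mod fs = 6.5 MHz.
6.5 MHz ≤ fs/2 = 23.5 MHz, appears at 6.5 MHz.
110 MHz mod fs = 16 MHz.
16 MHz ≤ fs/2 = 23.5 MHz, appears at 16 MHz.
180.5 MHz mod fs = 39.5 MHz.
39.5 MHz > fs/2 = 23.5 MHz, folds to fs − 39.5 MHz = 7.5 MHz.
134.5 MHz and 147.5 MHz both map to 6.5 MHz.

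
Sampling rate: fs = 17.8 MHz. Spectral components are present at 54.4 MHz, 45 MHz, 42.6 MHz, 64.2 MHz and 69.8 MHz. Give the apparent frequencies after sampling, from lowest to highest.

1 MHz, 1.4 MHz, 7 MHz, 8.4 MHz

fs/2 = 8.9 MHz.
54.4 MHz mod fs = 1 MHz.
1 MHz ≤ fs/2 = 8.9 MHz, appears at 1 MHz.
45 MHz mod fs = 9.4 MHz.
9.4 MHz > fs/2 = 8.9 MHz, folds to fs − 9.4 MHz = 8.4 MHz.
42.6 MHz mod fs = 7 MHz.
7 MHz ≤ fs/2 = 8.9 MHz, appears at 7 MHz.
64.2 MHz mod fs = 10.8 MHz.
10.8 MHz > fs/2 = 8.9 MHz, folds to fs − 10.8 MHz = 7 MHz.
69.8 MHz mod fs = 16.4 MHz.
16.4 MHz > fs/2 = 8.9 MHz, folds to fs − 16.4 MHz = 1.4 MHz.
Distinct values: {1 MHz, 1.4 MHz, 7 MHz, 8.4 MHz}.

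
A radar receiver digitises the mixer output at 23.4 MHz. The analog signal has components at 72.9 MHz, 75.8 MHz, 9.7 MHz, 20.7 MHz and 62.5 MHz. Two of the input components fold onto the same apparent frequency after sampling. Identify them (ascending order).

fs/2 = 11.7 MHz.
72.9 MHz mod fs = 2.7 MHz.
2.7 MHz ≤ fs/2 = 11.7 MHz, appears at 2.7 MHz.
75.8 MHz mod fs = 5.6 MHz.
5.6 MHz ≤ fs/2 = 11.7 MHz, appears at 5.6 MHz.
9.7 MHz ≤ fs/2 = 11.7 MHz, passes unchanged.
20.7 MHz > fs/2 = 11.7 MHz, folds to fs − 20.7 MHz = 2.7 MHz.
62.5 MHz mod fs = 15.7 MHz.
15.7 MHz > fs/2 = 11.7 MHz, folds to fs − 15.7 MHz = 7.7 MHz.
20.7 MHz and 72.9 MHz both map to 2.7 MHz.

20.7 MHz, 72.9 MHz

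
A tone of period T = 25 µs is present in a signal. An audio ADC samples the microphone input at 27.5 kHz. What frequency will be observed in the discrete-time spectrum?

T = 25 µs → f = 1/T = 40 kHz.
40 kHz mod fs = 12.5 kHz.
12.5 kHz ≤ fs/2 = 13.75 kHz, appears at 12.5 kHz.

12.5 kHz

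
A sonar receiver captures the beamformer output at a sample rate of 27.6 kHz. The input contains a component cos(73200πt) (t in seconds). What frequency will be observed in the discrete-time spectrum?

ω = 73200π rad/s → f = ω/(2π) = 36600 Hz = 36.6 kHz.
36.6 kHz mod fs = 9 kHz.
9 kHz ≤ fs/2 = 13.8 kHz, appears at 9 kHz.

9 kHz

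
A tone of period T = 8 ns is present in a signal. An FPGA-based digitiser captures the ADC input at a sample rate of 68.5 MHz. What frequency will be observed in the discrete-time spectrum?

12 MHz

T = 8 ns → f = 1/T = 125 MHz.
125 MHz mod fs = 56.5 MHz.
56.5 MHz > fs/2 = 34.25 MHz, folds to fs − 56.5 MHz = 12 MHz.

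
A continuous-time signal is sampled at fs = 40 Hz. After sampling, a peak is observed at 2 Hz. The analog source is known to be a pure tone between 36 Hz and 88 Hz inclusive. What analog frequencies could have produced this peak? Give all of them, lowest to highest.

Frequencies that alias to 2 Hz are k·fs ± 2 Hz for integer k ≥ 0.
k=0: 2 Hz.
k=1: 38 Hz, 42 Hz.
k=2: 78 Hz, 82 Hz.
k=3: 118 Hz, 122 Hz.
Within [36 Hz, 88 Hz]: 38 Hz, 42 Hz, 78 Hz, 82 Hz.

38 Hz, 42 Hz, 78 Hz, 82 Hz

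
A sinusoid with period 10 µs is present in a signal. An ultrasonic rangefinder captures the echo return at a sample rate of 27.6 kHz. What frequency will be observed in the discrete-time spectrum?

T = 10 µs → f = 1/T = 100 kHz.
100 kHz mod fs = 17.2 kHz.
17.2 kHz > fs/2 = 13.8 kHz, folds to fs − 17.2 kHz = 10.4 kHz.

10.4 kHz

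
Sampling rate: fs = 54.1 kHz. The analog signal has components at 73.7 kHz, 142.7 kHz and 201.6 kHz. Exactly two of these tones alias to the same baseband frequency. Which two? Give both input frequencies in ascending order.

fs/2 = 27.05 kHz.
73.7 kHz mod fs = 19.6 kHz.
19.6 kHz ≤ fs/2 = 27.05 kHz, appears at 19.6 kHz.
142.7 kHz mod fs = 34.5 kHz.
34.5 kHz > fs/2 = 27.05 kHz, folds to fs − 34.5 kHz = 19.6 kHz.
201.6 kHz mod fs = 39.3 kHz.
39.3 kHz > fs/2 = 27.05 kHz, folds to fs − 39.3 kHz = 14.8 kHz.
73.7 kHz and 142.7 kHz both map to 19.6 kHz.

73.7 kHz, 142.7 kHz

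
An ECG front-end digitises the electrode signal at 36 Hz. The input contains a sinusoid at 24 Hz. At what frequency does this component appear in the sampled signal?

24 Hz > fs/2 = 18 Hz, folds to fs − 24 Hz = 12 Hz.

12 Hz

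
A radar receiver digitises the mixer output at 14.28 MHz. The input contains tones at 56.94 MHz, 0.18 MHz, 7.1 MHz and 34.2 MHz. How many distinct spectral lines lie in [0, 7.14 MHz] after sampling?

fs/2 = 7.14 MHz.
56.94 MHz mod fs = 14.1 MHz.
14.1 MHz > fs/2 = 7.14 MHz, folds to fs − 14.1 MHz = 0.18 MHz.
0.18 MHz ≤ fs/2 = 7.14 MHz, passes unchanged.
7.1 MHz ≤ fs/2 = 7.14 MHz, passes unchanged.
34.2 MHz mod fs = 5.64 MHz.
5.64 MHz ≤ fs/2 = 7.14 MHz, appears at 5.64 MHz.
Distinct values: {0.18 MHz, 5.64 MHz, 7.1 MHz} → 3.

3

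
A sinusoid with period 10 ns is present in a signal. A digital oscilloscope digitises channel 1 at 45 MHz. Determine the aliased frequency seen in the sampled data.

10 MHz

T = 10 ns → f = 1/T = 100 MHz.
100 MHz mod fs = 10 MHz.
10 MHz ≤ fs/2 = 22.5 MHz, appears at 10 MHz.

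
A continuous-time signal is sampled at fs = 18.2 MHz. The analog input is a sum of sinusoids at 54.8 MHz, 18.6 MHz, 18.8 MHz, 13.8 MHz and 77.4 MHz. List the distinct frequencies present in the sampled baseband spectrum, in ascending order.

0.2 MHz, 0.4 MHz, 0.6 MHz, 4.4 MHz, 4.6 MHz

fs/2 = 9.1 MHz.
54.8 MHz mod fs = 0.2 MHz.
0.2 MHz ≤ fs/2 = 9.1 MHz, appears at 0.2 MHz.
18.6 MHz mod fs = 0.4 MHz.
0.4 MHz ≤ fs/2 = 9.1 MHz, appears at 0.4 MHz.
18.8 MHz mod fs = 0.6 MHz.
0.6 MHz ≤ fs/2 = 9.1 MHz, appears at 0.6 MHz.
13.8 MHz > fs/2 = 9.1 MHz, folds to fs − 13.8 MHz = 4.4 MHz.
77.4 MHz mod fs = 4.6 MHz.
4.6 MHz ≤ fs/2 = 9.1 MHz, appears at 4.6 MHz.
Distinct values: {0.2 MHz, 0.4 MHz, 0.6 MHz, 4.4 MHz, 4.6 MHz}.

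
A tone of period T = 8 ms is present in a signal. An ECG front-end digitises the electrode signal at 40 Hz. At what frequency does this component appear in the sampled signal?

5 Hz

T = 8 ms → f = 1/T = 125 Hz.
125 Hz mod fs = 5 Hz.
5 Hz ≤ fs/2 = 20 Hz, appears at 5 Hz.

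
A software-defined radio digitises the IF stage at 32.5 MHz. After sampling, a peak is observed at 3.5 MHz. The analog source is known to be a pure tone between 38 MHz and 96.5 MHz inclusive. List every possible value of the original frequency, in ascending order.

61.5 MHz, 68.5 MHz, 94 MHz

Frequencies that alias to 3.5 MHz are k·fs ± 3.5 MHz for integer k ≥ 0.
k=0: 3.5 MHz.
k=1: 29 MHz, 36 MHz.
k=2: 61.5 MHz, 68.5 MHz.
k=3: 94 MHz, 101 MHz.
k=4: 126.5 MHz, 133.5 MHz.
Within [38 MHz, 96.5 MHz]: 61.5 MHz, 68.5 MHz, 94 MHz.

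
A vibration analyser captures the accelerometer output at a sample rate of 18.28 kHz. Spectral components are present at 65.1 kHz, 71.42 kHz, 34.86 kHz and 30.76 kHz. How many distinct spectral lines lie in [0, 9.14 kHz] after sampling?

fs/2 = 9.14 kHz.
65.1 kHz mod fs = 10.26 kHz.
10.26 kHz > fs/2 = 9.14 kHz, folds to fs − 10.26 kHz = 8.02 kHz.
71.42 kHz mod fs = 16.58 kHz.
16.58 kHz > fs/2 = 9.14 kHz, folds to fs − 16.58 kHz = 1.7 kHz.
34.86 kHz mod fs = 16.58 kHz.
16.58 kHz > fs/2 = 9.14 kHz, folds to fs − 16.58 kHz = 1.7 kHz.
30.76 kHz mod fs = 12.48 kHz.
12.48 kHz > fs/2 = 9.14 kHz, folds to fs − 12.48 kHz = 5.8 kHz.
Distinct values: {1.7 kHz, 5.8 kHz, 8.02 kHz} → 3.

3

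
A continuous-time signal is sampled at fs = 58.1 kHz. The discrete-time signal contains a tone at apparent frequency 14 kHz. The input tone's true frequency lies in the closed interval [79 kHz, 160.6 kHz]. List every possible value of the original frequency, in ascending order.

102.2 kHz, 130.2 kHz, 160.3 kHz

Frequencies that alias to 14 kHz are k·fs ± 14 kHz for integer k ≥ 0.
k=0: 14 kHz.
k=1: 44.1 kHz, 72.1 kHz.
k=2: 102.2 kHz, 130.2 kHz.
k=3: 160.3 kHz, 188.3 kHz.
k=4: 218.4 kHz, 246.4 kHz.
Within [79 kHz, 160.6 kHz]: 102.2 kHz, 130.2 kHz, 160.3 kHz.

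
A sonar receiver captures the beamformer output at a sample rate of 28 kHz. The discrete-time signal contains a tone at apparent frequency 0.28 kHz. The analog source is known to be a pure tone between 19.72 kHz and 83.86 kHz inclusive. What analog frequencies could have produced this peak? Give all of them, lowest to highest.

27.72 kHz, 28.28 kHz, 55.72 kHz, 56.28 kHz, 83.72 kHz

Frequencies that alias to 0.28 kHz are k·fs ± 0.28 kHz for integer k ≥ 0.
k=0: 0.28 kHz.
k=1: 27.72 kHz, 28.28 kHz.
k=2: 55.72 kHz, 56.28 kHz.
k=3: 83.72 kHz, 84.28 kHz.
k=4: 111.72 kHz, 112.28 kHz.
Within [19.72 kHz, 83.86 kHz]: 27.72 kHz, 28.28 kHz, 55.72 kHz, 56.28 kHz, 83.72 kHz.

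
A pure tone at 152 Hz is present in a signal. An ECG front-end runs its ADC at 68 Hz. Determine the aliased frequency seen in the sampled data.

16 Hz

152 Hz mod fs = 16 Hz.
16 Hz ≤ fs/2 = 34 Hz, appears at 16 Hz.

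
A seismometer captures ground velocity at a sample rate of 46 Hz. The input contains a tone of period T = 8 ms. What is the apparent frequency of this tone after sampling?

13 Hz

T = 8 ms → f = 1/T = 125 Hz.
125 Hz mod fs = 33 Hz.
33 Hz > fs/2 = 23 Hz, folds to fs − 33 Hz = 13 Hz.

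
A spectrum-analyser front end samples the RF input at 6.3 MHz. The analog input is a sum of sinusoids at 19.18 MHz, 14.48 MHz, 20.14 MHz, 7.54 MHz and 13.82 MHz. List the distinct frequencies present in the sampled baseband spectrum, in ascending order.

0.28 MHz, 1.22 MHz, 1.24 MHz, 1.88 MHz

fs/2 = 3.15 MHz.
19.18 MHz mod fs = 0.28 MHz.
0.28 MHz ≤ fs/2 = 3.15 MHz, appears at 0.28 MHz.
14.48 MHz mod fs = 1.88 MHz.
1.88 MHz ≤ fs/2 = 3.15 MHz, appears at 1.88 MHz.
20.14 MHz mod fs = 1.24 MHz.
1.24 MHz ≤ fs/2 = 3.15 MHz, appears at 1.24 MHz.
7.54 MHz mod fs = 1.24 MHz.
1.24 MHz ≤ fs/2 = 3.15 MHz, appears at 1.24 MHz.
13.82 MHz mod fs = 1.22 MHz.
1.22 MHz ≤ fs/2 = 3.15 MHz, appears at 1.22 MHz.
Distinct values: {0.28 MHz, 1.22 MHz, 1.24 MHz, 1.88 MHz}.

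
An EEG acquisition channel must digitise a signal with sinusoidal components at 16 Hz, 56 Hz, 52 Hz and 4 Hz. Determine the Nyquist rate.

112 Hz

Highest-frequency component: 56 Hz.
Nyquist rate = 2 × 56 Hz = 112 Hz.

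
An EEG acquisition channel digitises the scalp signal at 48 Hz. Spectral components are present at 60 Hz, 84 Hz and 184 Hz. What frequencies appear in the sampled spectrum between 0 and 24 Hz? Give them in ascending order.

fs/2 = 24 Hz.
60 Hz mod fs = 12 Hz.
12 Hz ≤ fs/2 = 24 Hz, appears at 12 Hz.
84 Hz mod fs = 36 Hz.
36 Hz > fs/2 = 24 Hz, folds to fs − 36 Hz = 12 Hz.
184 Hz mod fs = 40 Hz.
40 Hz > fs/2 = 24 Hz, folds to fs − 40 Hz = 8 Hz.
Distinct values: {8 Hz, 12 Hz}.

8 Hz, 12 Hz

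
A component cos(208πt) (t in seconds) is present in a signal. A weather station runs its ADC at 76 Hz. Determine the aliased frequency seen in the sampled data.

28 Hz

ω = 208π rad/s → f = ω/(2π) = 104 Hz.
104 Hz mod fs = 28 Hz.
28 Hz ≤ fs/2 = 38 Hz, appears at 28 Hz.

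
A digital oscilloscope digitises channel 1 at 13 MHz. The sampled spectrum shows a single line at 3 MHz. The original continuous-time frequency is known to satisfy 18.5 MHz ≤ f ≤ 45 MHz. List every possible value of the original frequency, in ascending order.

23 MHz, 29 MHz, 36 MHz, 42 MHz

Frequencies that alias to 3 MHz are k·fs ± 3 MHz for integer k ≥ 0.
k=0: 3 MHz.
k=1: 10 MHz, 16 MHz.
k=2: 23 MHz, 29 MHz.
k=3: 36 MHz, 42 MHz.
k=4: 49 MHz, 55 MHz.
Within [18.5 MHz, 45 MHz]: 23 MHz, 29 MHz, 36 MHz, 42 MHz.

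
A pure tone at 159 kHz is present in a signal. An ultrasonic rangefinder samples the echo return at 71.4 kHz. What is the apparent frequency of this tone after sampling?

159 kHz mod fs = 16.2 kHz.
16.2 kHz ≤ fs/2 = 35.7 kHz, appears at 16.2 kHz.

16.2 kHz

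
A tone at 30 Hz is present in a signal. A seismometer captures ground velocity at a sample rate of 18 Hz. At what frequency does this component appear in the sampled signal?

30 Hz mod fs = 12 Hz.
12 Hz > fs/2 = 9 Hz, folds to fs − 12 Hz = 6 Hz.

6 Hz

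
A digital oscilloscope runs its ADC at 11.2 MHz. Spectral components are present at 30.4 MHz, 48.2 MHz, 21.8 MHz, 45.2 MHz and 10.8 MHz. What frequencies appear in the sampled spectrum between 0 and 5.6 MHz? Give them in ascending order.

fs/2 = 5.6 MHz.
30.4 MHz mod fs = 8 MHz.
8 MHz > fs/2 = 5.6 MHz, folds to fs − 8 MHz = 3.2 MHz.
48.2 MHz mod fs = 3.4 MHz.
3.4 MHz ≤ fs/2 = 5.6 MHz, appears at 3.4 MHz.
21.8 MHz mod fs = 10.6 MHz.
10.6 MHz > fs/2 = 5.6 MHz, folds to fs − 10.6 MHz = 0.6 MHz.
45.2 MHz mod fs = 0.4 MHz.
0.4 MHz ≤ fs/2 = 5.6 MHz, appears at 0.4 MHz.
10.8 MHz > fs/2 = 5.6 MHz, folds to fs − 10.8 MHz = 0.4 MHz.
Distinct values: {0.4 MHz, 0.6 MHz, 3.2 MHz, 3.4 MHz}.

0.4 MHz, 0.6 MHz, 3.2 MHz, 3.4 MHz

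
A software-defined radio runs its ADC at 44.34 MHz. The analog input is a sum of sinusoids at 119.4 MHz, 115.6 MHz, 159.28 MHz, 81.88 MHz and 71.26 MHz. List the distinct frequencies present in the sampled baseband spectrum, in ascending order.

6.8 MHz, 13.62 MHz, 17.42 MHz, 18.08 MHz

fs/2 = 22.17 MHz.
119.4 MHz mod fs = 30.72 MHz.
30.72 MHz > fs/2 = 22.17 MHz, folds to fs − 30.72 MHz = 13.62 MHz.
115.6 MHz mod fs = 26.92 MHz.
26.92 MHz > fs/2 = 22.17 MHz, folds to fs − 26.92 MHz = 17.42 MHz.
159.28 MHz mod fs = 26.26 MHz.
26.26 MHz > fs/2 = 22.17 MHz, folds to fs − 26.26 MHz = 18.08 MHz.
81.88 MHz mod fs = 37.54 MHz.
37.54 MHz > fs/2 = 22.17 MHz, folds to fs − 37.54 MHz = 6.8 MHz.
71.26 MHz mod fs = 26.92 MHz.
26.92 MHz > fs/2 = 22.17 MHz, folds to fs − 26.92 MHz = 17.42 MHz.
Distinct values: {6.8 MHz, 13.62 MHz, 17.42 MHz, 18.08 MHz}.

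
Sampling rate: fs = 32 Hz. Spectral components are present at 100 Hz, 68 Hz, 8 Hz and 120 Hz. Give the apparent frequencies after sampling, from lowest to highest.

fs/2 = 16 Hz.
100 Hz mod fs = 4 Hz.
4 Hz ≤ fs/2 = 16 Hz, appears at 4 Hz.
68 Hz mod fs = 4 Hz.
4 Hz ≤ fs/2 = 16 Hz, appears at 4 Hz.
8 Hz ≤ fs/2 = 16 Hz, passes unchanged.
120 Hz mod fs = 24 Hz.
24 Hz > fs/2 = 16 Hz, folds to fs − 24 Hz = 8 Hz.
Distinct values: {4 Hz, 8 Hz}.

4 Hz, 8 Hz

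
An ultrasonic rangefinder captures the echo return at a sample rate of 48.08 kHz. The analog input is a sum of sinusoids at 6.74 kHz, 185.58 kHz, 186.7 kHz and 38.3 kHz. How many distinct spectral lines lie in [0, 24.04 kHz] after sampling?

3

fs/2 = 24.04 kHz.
6.74 kHz ≤ fs/2 = 24.04 kHz, passes unchanged.
185.58 kHz mod fs = 41.34 kHz.
41.34 kHz > fs/2 = 24.04 kHz, folds to fs − 41.34 kHz = 6.74 kHz.
186.7 kHz mod fs = 42.46 kHz.
42.46 kHz > fs/2 = 24.04 kHz, folds to fs − 42.46 kHz = 5.62 kHz.
38.3 kHz > fs/2 = 24.04 kHz, folds to fs − 38.3 kHz = 9.78 kHz.
Distinct values: {5.62 kHz, 6.74 kHz, 9.78 kHz} → 3.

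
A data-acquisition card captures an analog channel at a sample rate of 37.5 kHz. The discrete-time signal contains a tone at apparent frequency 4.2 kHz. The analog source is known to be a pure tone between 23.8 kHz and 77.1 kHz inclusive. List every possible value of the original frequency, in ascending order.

33.3 kHz, 41.7 kHz, 70.8 kHz

Frequencies that alias to 4.2 kHz are k·fs ± 4.2 kHz for integer k ≥ 0.
k=0: 4.2 kHz.
k=1: 33.3 kHz, 41.7 kHz.
k=2: 70.8 kHz, 79.2 kHz.
k=3: 108.3 kHz, 116.7 kHz.
Within [23.8 kHz, 77.1 kHz]: 33.3 kHz, 41.7 kHz, 70.8 kHz.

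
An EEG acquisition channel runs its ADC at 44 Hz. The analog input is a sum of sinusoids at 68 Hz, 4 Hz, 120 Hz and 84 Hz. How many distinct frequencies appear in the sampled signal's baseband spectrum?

3

fs/2 = 22 Hz.
68 Hz mod fs = 24 Hz.
24 Hz > fs/2 = 22 Hz, folds to fs − 24 Hz = 20 Hz.
4 Hz ≤ fs/2 = 22 Hz, passes unchanged.
120 Hz mod fs = 32 Hz.
32 Hz > fs/2 = 22 Hz, folds to fs − 32 Hz = 12 Hz.
84 Hz mod fs = 40 Hz.
40 Hz > fs/2 = 22 Hz, folds to fs − 40 Hz = 4 Hz.
Distinct values: {4 Hz, 12 Hz, 20 Hz} → 3.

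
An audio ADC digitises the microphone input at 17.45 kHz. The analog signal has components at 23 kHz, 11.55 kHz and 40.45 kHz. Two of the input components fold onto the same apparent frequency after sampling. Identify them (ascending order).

fs/2 = 8.725 kHz.
23 kHz mod fs = 5.55 kHz.
5.55 kHz ≤ fs/2 = 8.725 kHz, appears at 5.55 kHz.
11.55 kHz > fs/2 = 8.725 kHz, folds to fs − 11.55 kHz = 5.9 kHz.
40.45 kHz mod fs = 5.55 kHz.
5.55 kHz ≤ fs/2 = 8.725 kHz, appears at 5.55 kHz.
23 kHz and 40.45 kHz both map to 5.55 kHz.

23 kHz, 40.45 kHz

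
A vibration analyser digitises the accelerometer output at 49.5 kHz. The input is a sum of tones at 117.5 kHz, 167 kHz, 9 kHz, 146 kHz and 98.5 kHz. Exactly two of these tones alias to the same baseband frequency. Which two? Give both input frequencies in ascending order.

fs/2 = 24.75 kHz.
117.5 kHz mod fs = 18.5 kHz.
18.5 kHz ≤ fs/2 = 24.75 kHz, appears at 18.5 kHz.
167 kHz mod fs = 18.5 kHz.
18.5 kHz ≤ fs/2 = 24.75 kHz, appears at 18.5 kHz.
9 kHz ≤ fs/2 = 24.75 kHz, passes unchanged.
146 kHz mod fs = 47 kHz.
47 kHz > fs/2 = 24.75 kHz, folds to fs − 47 kHz = 2.5 kHz.
98.5 kHz mod fs = 49 kHz.
49 kHz > fs/2 = 24.75 kHz, folds to fs − 49 kHz = 0.5 kHz.
117.5 kHz and 167 kHz both map to 18.5 kHz.

117.5 kHz, 167 kHz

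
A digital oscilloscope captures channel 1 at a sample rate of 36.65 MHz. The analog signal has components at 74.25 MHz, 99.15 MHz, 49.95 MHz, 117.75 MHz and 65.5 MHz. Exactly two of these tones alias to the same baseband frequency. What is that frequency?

fs/2 = 18.325 MHz.
74.25 MHz mod fs = 0.95 MHz.
0.95 MHz ≤ fs/2 = 18.325 MHz, appears at 0.95 MHz.
99.15 MHz mod fs = 25.85 MHz.
25.85 MHz > fs/2 = 18.325 MHz, folds to fs − 25.85 MHz = 10.8 MHz.
49.95 MHz mod fs = 13.3 MHz.
13.3 MHz ≤ fs/2 = 18.325 MHz, appears at 13.3 MHz.
117.75 MHz mod fs = 7.8 MHz.
7.8 MHz ≤ fs/2 = 18.325 MHz, appears at 7.8 MHz.
65.5 MHz mod fs = 28.85 MHz.
28.85 MHz > fs/2 = 18.325 MHz, folds to fs − 28.85 MHz = 7.8 MHz.
65.5 MHz and 117.75 MHz both map to 7.8 MHz.

7.8 MHz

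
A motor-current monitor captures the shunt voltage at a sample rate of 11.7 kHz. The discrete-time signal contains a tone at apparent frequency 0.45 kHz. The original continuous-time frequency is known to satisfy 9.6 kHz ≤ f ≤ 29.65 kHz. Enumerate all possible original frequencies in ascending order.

11.25 kHz, 12.15 kHz, 22.95 kHz, 23.85 kHz

Frequencies that alias to 0.45 kHz are k·fs ± 0.45 kHz for integer k ≥ 0.
k=0: 0.45 kHz.
k=1: 11.25 kHz, 12.15 kHz.
k=2: 22.95 kHz, 23.85 kHz.
k=3: 34.65 kHz, 35.55 kHz.
Within [9.6 kHz, 29.65 kHz]: 11.25 kHz, 12.15 kHz, 22.95 kHz, 23.85 kHz.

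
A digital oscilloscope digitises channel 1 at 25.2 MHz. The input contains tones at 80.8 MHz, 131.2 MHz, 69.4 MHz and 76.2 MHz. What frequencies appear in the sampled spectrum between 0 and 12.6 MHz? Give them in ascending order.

fs/2 = 12.6 MHz.
80.8 MHz mod fs = 5.2 MHz.
5.2 MHz ≤ fs/2 = 12.6 MHz, appears at 5.2 MHz.
131.2 MHz mod fs = 5.2 MHz.
5.2 MHz ≤ fs/2 = 12.6 MHz, appears at 5.2 MHz.
69.4 MHz mod fs = 19 MHz.
19 MHz > fs/2 = 12.6 MHz, folds to fs − 19 MHz = 6.2 MHz.
76.2 MHz mod fs = 0.6 MHz.
0.6 MHz ≤ fs/2 = 12.6 MHz, appears at 0.6 MHz.
Distinct values: {0.6 MHz, 5.2 MHz, 6.2 MHz}.

0.6 MHz, 5.2 MHz, 6.2 MHz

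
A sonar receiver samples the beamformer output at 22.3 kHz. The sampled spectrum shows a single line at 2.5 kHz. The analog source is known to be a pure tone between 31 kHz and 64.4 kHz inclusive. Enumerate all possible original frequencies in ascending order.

42.1 kHz, 47.1 kHz, 64.4 kHz

Frequencies that alias to 2.5 kHz are k·fs ± 2.5 kHz for integer k ≥ 0.
k=0: 2.5 kHz.
k=1: 19.8 kHz, 24.8 kHz.
k=2: 42.1 kHz, 47.1 kHz.
k=3: 64.4 kHz, 69.4 kHz.
k=4: 86.7 kHz, 91.7 kHz.
Within [31 kHz, 64.4 kHz]: 42.1 kHz, 47.1 kHz, 64.4 kHz.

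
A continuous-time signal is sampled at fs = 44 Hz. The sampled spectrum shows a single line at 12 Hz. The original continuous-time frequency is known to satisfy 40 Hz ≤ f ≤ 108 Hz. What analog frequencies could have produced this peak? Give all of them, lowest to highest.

56 Hz, 76 Hz, 100 Hz

Frequencies that alias to 12 Hz are k·fs ± 12 Hz for integer k ≥ 0.
k=0: 12 Hz.
k=1: 32 Hz, 56 Hz.
k=2: 76 Hz, 100 Hz.
k=3: 120 Hz, 144 Hz.
Within [40 Hz, 108 Hz]: 56 Hz, 76 Hz, 100 Hz.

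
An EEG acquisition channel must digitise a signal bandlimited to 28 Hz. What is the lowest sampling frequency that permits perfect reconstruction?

56 Hz

Nyquist rate = 2 × 28 Hz = 56 Hz.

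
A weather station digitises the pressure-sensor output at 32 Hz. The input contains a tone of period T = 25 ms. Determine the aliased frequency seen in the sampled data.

8 Hz

T = 25 ms → f = 1/T = 40 Hz.
40 Hz mod fs = 8 Hz.
8 Hz ≤ fs/2 = 16 Hz, appears at 8 Hz.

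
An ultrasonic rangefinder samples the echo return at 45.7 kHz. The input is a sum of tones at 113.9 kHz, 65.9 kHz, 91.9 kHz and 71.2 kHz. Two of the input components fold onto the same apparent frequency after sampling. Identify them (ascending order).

fs/2 = 22.85 kHz.
113.9 kHz mod fs = 22.5 kHz.
22.5 kHz ≤ fs/2 = 22.85 kHz, appears at 22.5 kHz.
65.9 kHz mod fs = 20.2 kHz.
20.2 kHz ≤ fs/2 = 22.85 kHz, appears at 20.2 kHz.
91.9 kHz mod fs = 0.5 kHz.
0.5 kHz ≤ fs/2 = 22.85 kHz, appears at 0.5 kHz.
71.2 kHz mod fs = 25.5 kHz.
25.5 kHz > fs/2 = 22.85 kHz, folds to fs − 25.5 kHz = 20.2 kHz.
65.9 kHz and 71.2 kHz both map to 20.2 kHz.

65.9 kHz, 71.2 kHz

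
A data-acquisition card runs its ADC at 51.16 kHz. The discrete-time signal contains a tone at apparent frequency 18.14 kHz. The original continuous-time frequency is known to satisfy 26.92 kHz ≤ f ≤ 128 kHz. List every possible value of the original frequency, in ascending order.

33.02 kHz, 69.3 kHz, 84.18 kHz, 120.46 kHz

Frequencies that alias to 18.14 kHz are k·fs ± 18.14 kHz for integer k ≥ 0.
k=0: 18.14 kHz.
k=1: 33.02 kHz, 69.3 kHz.
k=2: 84.18 kHz, 120.46 kHz.
k=3: 135.34 kHz, 171.62 kHz.
Within [26.92 kHz, 128 kHz]: 33.02 kHz, 69.3 kHz, 84.18 kHz, 120.46 kHz.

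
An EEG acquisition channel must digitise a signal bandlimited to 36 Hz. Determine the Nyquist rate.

Nyquist rate = 2 × 36 Hz = 72 Hz.

72 Hz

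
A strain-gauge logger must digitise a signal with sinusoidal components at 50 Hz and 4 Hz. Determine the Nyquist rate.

100 Hz

Highest-frequency component: 50 Hz.
Nyquist rate = 2 × 50 Hz = 100 Hz.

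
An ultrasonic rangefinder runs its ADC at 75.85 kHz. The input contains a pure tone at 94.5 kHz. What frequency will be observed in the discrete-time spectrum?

18.65 kHz

94.5 kHz mod fs = 18.65 kHz.
18.65 kHz ≤ fs/2 = 37.925 kHz, appears at 18.65 kHz.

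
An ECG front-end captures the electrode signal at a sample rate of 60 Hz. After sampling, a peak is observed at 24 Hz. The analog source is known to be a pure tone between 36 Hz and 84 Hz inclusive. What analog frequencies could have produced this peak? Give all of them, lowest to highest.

36 Hz, 84 Hz

Frequencies that alias to 24 Hz are k·fs ± 24 Hz for integer k ≥ 0.
k=0: 24 Hz.
k=1: 36 Hz, 84 Hz.
k=2: 96 Hz, 144 Hz.
Within [36 Hz, 84 Hz]: 36 Hz, 84 Hz.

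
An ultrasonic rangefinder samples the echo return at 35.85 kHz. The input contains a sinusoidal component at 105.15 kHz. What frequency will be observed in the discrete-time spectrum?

105.15 kHz mod fs = 33.45 kHz.
33.45 kHz > fs/2 = 17.925 kHz, folds to fs − 33.45 kHz = 2.4 kHz.

2.4 kHz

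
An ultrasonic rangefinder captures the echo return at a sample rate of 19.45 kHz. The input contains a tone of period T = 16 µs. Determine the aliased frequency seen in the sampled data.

T = 16 µs → f = 1/T = 62.5 kHz.
62.5 kHz mod fs = 4.15 kHz.
4.15 kHz ≤ fs/2 = 9.725 kHz, appears at 4.15 kHz.

4.15 kHz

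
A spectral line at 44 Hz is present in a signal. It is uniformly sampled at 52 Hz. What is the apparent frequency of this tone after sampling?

44 Hz > fs/2 = 26 Hz, folds to fs − 44 Hz = 8 Hz.

8 Hz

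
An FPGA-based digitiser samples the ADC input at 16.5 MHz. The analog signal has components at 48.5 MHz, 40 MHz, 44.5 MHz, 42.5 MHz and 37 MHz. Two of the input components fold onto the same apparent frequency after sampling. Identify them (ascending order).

40 MHz, 42.5 MHz

fs/2 = 8.25 MHz.
48.5 MHz mod fs = 15.5 MHz.
15.5 MHz > fs/2 = 8.25 MHz, folds to fs − 15.5 MHz = 1 MHz.
40 MHz mod fs = 7 MHz.
7 MHz ≤ fs/2 = 8.25 MHz, appears at 7 MHz.
44.5 MHz mod fs = 11.5 MHz.
11.5 MHz > fs/2 = 8.25 MHz, folds to fs − 11.5 MHz = 5 MHz.
42.5 MHz mod fs = 9.5 MHz.
9.5 MHz > fs/2 = 8.25 MHz, folds to fs − 9.5 MHz = 7 MHz.
37 MHz mod fs = 4 MHz.
4 MHz ≤ fs/2 = 8.25 MHz, appears at 4 MHz.
40 MHz and 42.5 MHz both map to 7 MHz.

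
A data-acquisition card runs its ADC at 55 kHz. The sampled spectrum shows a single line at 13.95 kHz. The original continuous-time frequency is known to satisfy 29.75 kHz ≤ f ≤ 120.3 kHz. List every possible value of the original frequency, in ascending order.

Frequencies that alias to 13.95 kHz are k·fs ± 13.95 kHz for integer k ≥ 0.
k=0: 13.95 kHz.
k=1: 41.05 kHz, 68.95 kHz.
k=2: 96.05 kHz, 123.95 kHz.
k=3: 151.05 kHz, 178.95 kHz.
Within [29.75 kHz, 120.3 kHz]: 41.05 kHz, 68.95 kHz, 96.05 kHz.

41.05 kHz, 68.95 kHz, 96.05 kHz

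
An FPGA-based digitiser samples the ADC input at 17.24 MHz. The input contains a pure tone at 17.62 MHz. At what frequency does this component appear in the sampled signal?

0.38 MHz

17.62 MHz mod fs = 0.38 MHz.
0.38 MHz ≤ fs/2 = 8.62 MHz, appears at 0.38 MHz.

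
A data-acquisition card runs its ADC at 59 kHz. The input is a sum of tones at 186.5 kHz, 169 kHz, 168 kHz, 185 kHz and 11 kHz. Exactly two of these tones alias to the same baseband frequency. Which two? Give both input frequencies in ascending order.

169 kHz, 185 kHz

fs/2 = 29.5 kHz.
186.5 kHz mod fs = 9.5 kHz.
9.5 kHz ≤ fs/2 = 29.5 kHz, appears at 9.5 kHz.
169 kHz mod fs = 51 kHz.
51 kHz > fs/2 = 29.5 kHz, folds to fs − 51 kHz = 8 kHz.
168 kHz mod fs = 50 kHz.
50 kHz > fs/2 = 29.5 kHz, folds to fs − 50 kHz = 9 kHz.
185 kHz mod fs = 8 kHz.
8 kHz ≤ fs/2 = 29.5 kHz, appears at 8 kHz.
11 kHz ≤ fs/2 = 29.5 kHz, passes unchanged.
169 kHz and 185 kHz both map to 8 kHz.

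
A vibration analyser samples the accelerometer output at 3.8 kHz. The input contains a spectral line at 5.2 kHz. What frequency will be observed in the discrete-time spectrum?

5.2 kHz mod fs = 1.4 kHz.
1.4 kHz ≤ fs/2 = 1.9 kHz, appears at 1.4 kHz.

1.4 kHz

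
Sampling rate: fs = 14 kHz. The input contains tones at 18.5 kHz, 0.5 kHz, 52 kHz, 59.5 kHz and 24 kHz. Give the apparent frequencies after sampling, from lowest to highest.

0.5 kHz, 3.5 kHz, 4 kHz, 4.5 kHz

fs/2 = 7 kHz.
18.5 kHz mod fs = 4.5 kHz.
4.5 kHz ≤ fs/2 = 7 kHz, appears at 4.5 kHz.
0.5 kHz ≤ fs/2 = 7 kHz, passes unchanged.
52 kHz mod fs = 10 kHz.
10 kHz > fs/2 = 7 kHz, folds to fs − 10 kHz = 4 kHz.
59.5 kHz mod fs = 3.5 kHz.
3.5 kHz ≤ fs/2 = 7 kHz, appears at 3.5 kHz.
24 kHz mod fs = 10 kHz.
10 kHz > fs/2 = 7 kHz, folds to fs − 10 kHz = 4 kHz.
Distinct values: {0.5 kHz, 3.5 kHz, 4 kHz, 4.5 kHz}.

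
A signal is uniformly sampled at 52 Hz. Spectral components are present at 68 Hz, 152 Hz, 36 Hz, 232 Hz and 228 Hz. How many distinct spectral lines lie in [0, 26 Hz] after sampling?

fs/2 = 26 Hz.
68 Hz mod fs = 16 Hz.
16 Hz ≤ fs/2 = 26 Hz, appears at 16 Hz.
152 Hz mod fs = 48 Hz.
48 Hz > fs/2 = 26 Hz, folds to fs − 48 Hz = 4 Hz.
36 Hz > fs/2 = 26 Hz, folds to fs − 36 Hz = 16 Hz.
232 Hz mod fs = 24 Hz.
24 Hz ≤ fs/2 = 26 Hz, appears at 24 Hz.
228 Hz mod fs = 20 Hz.
20 Hz ≤ fs/2 = 26 Hz, appears at 20 Hz.
Distinct values: {4 Hz, 16 Hz, 20 Hz, 24 Hz} → 4.

4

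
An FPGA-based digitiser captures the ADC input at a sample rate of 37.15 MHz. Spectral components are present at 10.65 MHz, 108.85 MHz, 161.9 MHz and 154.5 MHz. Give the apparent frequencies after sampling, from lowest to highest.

2.6 MHz, 5.9 MHz, 10.65 MHz, 13.3 MHz

fs/2 = 18.575 MHz.
10.65 MHz ≤ fs/2 = 18.575 MHz, passes unchanged.
108.85 MHz mod fs = 34.55 MHz.
34.55 MHz > fs/2 = 18.575 MHz, folds to fs − 34.55 MHz = 2.6 MHz.
161.9 MHz mod fs = 13.3 MHz.
13.3 MHz ≤ fs/2 = 18.575 MHz, appears at 13.3 MHz.
154.5 MHz mod fs = 5.9 MHz.
5.9 MHz ≤ fs/2 = 18.575 MHz, appears at 5.9 MHz.
Distinct values: {2.6 MHz, 5.9 MHz, 10.65 MHz, 13.3 MHz}.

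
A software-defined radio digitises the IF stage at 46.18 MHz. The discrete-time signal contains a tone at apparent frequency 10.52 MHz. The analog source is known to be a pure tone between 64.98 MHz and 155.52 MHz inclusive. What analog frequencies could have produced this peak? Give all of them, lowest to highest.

81.84 MHz, 102.88 MHz, 128.02 MHz, 149.06 MHz

Frequencies that alias to 10.52 MHz are k·fs ± 10.52 MHz for integer k ≥ 0.
k=0: 10.52 MHz.
k=1: 35.66 MHz, 56.7 MHz.
k=2: 81.84 MHz, 102.88 MHz.
k=3: 128.02 MHz, 149.06 MHz.
k=4: 174.2 MHz, 195.24 MHz.
Within [64.98 MHz, 155.52 MHz]: 81.84 MHz, 102.88 MHz, 128.02 MHz, 149.06 MHz.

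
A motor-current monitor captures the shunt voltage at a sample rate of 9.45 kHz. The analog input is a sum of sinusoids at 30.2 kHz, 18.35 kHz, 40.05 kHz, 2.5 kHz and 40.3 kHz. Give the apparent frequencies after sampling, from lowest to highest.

0.55 kHz, 1.85 kHz, 2.25 kHz, 2.5 kHz

fs/2 = 4.725 kHz.
30.2 kHz mod fs = 1.85 kHz.
1.85 kHz ≤ fs/2 = 4.725 kHz, appears at 1.85 kHz.
18.35 kHz mod fs = 8.9 kHz.
8.9 kHz > fs/2 = 4.725 kHz, folds to fs − 8.9 kHz = 0.55 kHz.
40.05 kHz mod fs = 2.25 kHz.
2.25 kHz ≤ fs/2 = 4.725 kHz, appears at 2.25 kHz.
2.5 kHz ≤ fs/2 = 4.725 kHz, passes unchanged.
40.3 kHz mod fs = 2.5 kHz.
2.5 kHz ≤ fs/2 = 4.725 kHz, appears at 2.5 kHz.
Distinct values: {0.55 kHz, 1.85 kHz, 2.25 kHz, 2.5 kHz}.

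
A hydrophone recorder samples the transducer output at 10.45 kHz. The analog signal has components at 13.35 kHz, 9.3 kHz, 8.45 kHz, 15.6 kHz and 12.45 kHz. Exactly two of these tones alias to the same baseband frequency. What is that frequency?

fs/2 = 5.225 kHz.
13.35 kHz mod fs = 2.9 kHz.
2.9 kHz ≤ fs/2 = 5.225 kHz, appears at 2.9 kHz.
9.3 kHz > fs/2 = 5.225 kHz, folds to fs − 9.3 kHz = 1.15 kHz.
8.45 kHz > fs/2 = 5.225 kHz, folds to fs − 8.45 kHz = 2 kHz.
15.6 kHz mod fs = 5.15 kHz.
5.15 kHz ≤ fs/2 = 5.225 kHz, appears at 5.15 kHz.
12.45 kHz mod fs = 2 kHz.
2 kHz ≤ fs/2 = 5.225 kHz, appears at 2 kHz.
8.45 kHz and 12.45 kHz both map to 2 kHz.

2 kHz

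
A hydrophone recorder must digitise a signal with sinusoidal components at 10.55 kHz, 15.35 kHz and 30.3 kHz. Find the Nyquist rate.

Highest-frequency component: 30.3 kHz.
Nyquist rate = 2 × 30.3 kHz = 60.6 kHz.

60.6 kHz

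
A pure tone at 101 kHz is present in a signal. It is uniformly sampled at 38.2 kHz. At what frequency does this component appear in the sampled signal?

13.6 kHz

101 kHz mod fs = 24.6 kHz.
24.6 kHz > fs/2 = 19.1 kHz, folds to fs − 24.6 kHz = 13.6 kHz.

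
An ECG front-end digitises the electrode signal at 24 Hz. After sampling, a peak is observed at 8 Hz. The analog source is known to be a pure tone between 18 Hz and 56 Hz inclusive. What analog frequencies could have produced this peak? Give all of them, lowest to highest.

32 Hz, 40 Hz, 56 Hz

Frequencies that alias to 8 Hz are k·fs ± 8 Hz for integer k ≥ 0.
k=0: 8 Hz.
k=1: 16 Hz, 32 Hz.
k=2: 40 Hz, 56 Hz.
k=3: 64 Hz, 80 Hz.
Within [18 Hz, 56 Hz]: 32 Hz, 40 Hz, 56 Hz.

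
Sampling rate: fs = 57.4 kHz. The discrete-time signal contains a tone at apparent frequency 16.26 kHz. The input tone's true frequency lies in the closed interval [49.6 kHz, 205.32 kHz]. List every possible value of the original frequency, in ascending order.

73.66 kHz, 98.54 kHz, 131.06 kHz, 155.94 kHz, 188.46 kHz

Frequencies that alias to 16.26 kHz are k·fs ± 16.26 kHz for integer k ≥ 0.
k=0: 16.26 kHz.
k=1: 41.14 kHz, 73.66 kHz.
k=2: 98.54 kHz, 131.06 kHz.
k=3: 155.94 kHz, 188.46 kHz.
k=4: 213.34 kHz, 245.86 kHz.
Within [49.6 kHz, 205.32 kHz]: 73.66 kHz, 98.54 kHz, 131.06 kHz, 155.94 kHz, 188.46 kHz.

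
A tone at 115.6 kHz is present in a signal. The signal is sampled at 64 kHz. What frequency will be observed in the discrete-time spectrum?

12.4 kHz

115.6 kHz mod fs = 51.6 kHz.
51.6 kHz > fs/2 = 32 kHz, folds to fs − 51.6 kHz = 12.4 kHz.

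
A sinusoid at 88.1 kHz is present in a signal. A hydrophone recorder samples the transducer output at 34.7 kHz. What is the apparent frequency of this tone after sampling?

88.1 kHz mod fs = 18.7 kHz.
18.7 kHz > fs/2 = 17.35 kHz, folds to fs − 18.7 kHz = 16 kHz.

16 kHz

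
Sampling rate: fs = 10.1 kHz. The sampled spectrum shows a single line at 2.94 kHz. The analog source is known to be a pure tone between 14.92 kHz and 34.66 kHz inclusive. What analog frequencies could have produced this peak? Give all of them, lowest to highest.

Frequencies that alias to 2.94 kHz are k·fs ± 2.94 kHz for integer k ≥ 0.
k=0: 2.94 kHz.
k=1: 7.16 kHz, 13.04 kHz.
k=2: 17.26 kHz, 23.14 kHz.
k=3: 27.36 kHz, 33.24 kHz.
k=4: 37.46 kHz, 43.34 kHz.
Within [14.92 kHz, 34.66 kHz]: 17.26 kHz, 23.14 kHz, 27.36 kHz, 33.24 kHz.

17.26 kHz, 23.14 kHz, 27.36 kHz, 33.24 kHz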